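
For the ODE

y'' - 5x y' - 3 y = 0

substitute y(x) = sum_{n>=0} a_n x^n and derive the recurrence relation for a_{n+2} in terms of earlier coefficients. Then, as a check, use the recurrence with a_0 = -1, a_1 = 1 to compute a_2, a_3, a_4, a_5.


Substitute y = sum_n a_n x^n.
y''(x) has coefficient (n+2)(n+1) a_{n+2} at x^n;
-5 x y'(x) has coefficient -5 n a_n at x^n (shift);
-3 y(x) has coefficient -3 a_n at x^n.
Matching x^n: (n+2)(n+1) a_{n+2} + (-5n - 3) a_n = 0.
Thus a_{n+2} = (5n + 3) / ((n+1)(n+2)) * a_n.

Check with a_0 = -1, a_1 = 1 (apply the recurrence for n = 0, 1, 2, 3): a_0 = -1, a_1 = 1, a_2 = -3/2, a_3 = 4/3, a_4 = -13/8, a_5 = 6/5.

a_(n+2) = (5n + 3) / ((n+1)(n+2)) * a_n; check: a_0 = -1, a_1 = 1, a_2 = -3/2, a_3 = 4/3, a_4 = -13/8, a_5 = 6/5


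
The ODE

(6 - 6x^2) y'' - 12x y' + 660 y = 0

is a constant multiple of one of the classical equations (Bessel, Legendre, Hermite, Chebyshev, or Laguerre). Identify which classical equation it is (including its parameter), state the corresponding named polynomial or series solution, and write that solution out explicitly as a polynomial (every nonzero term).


All three coefficients share the factor 6; dividing through by 6 gives  (1 - x^2) y'' - 2x y' + 110 y = 0.
This matches the Legendre equation (1 - x^2) y'' - 2x y' + n(n+1) y = 0 (note the -2x y' term) with n(n+1) = 110, so n = 10; the polynomial solution is P_10(x).
With y = sum_k a_k x^k, matching x^k gives (k+2)(k+1) a_{k+2} = [k(k+1) - n(n+1)] a_k = (k - 10)(k + 11) a_k. The right side vanishes at k = 10, so the series with the parity of 10 terminates at degree 10.
Standard normalization (P_n(1) = 1): leading coefficient (2n)!/(2^n (n!)^2) = 2432902008176640000/(1024*13168189440000) = 46189/256, so a_10 = 46189/256. Work downward with a_k = (k+1)(k+2) a_{k+2} / ((k - 10)(k + 11)):
  a_8 = (9)(10)(46189/256) / ((8 - 10)(8 + 11)) = (2078505/128)/(-38) = -109395/256
  a_6 = (7)(8)(-109395/256) / ((6 - 10)(6 + 11)) = (-765765/32)/(-68) = 45045/128
  a_4 = (5)(6)(45045/128) / ((4 - 10)(4 + 11)) = (675675/64)/(-90) = -15015/128
  a_2 = (3)(4)(-15015/128) / ((2 - 10)(2 + 11)) = (-45045/32)/(-104) = 3465/256
  a_0 = (1)(2)(3465/256) / ((0 - 10)(0 + 11)) = (3465/128)/(-110) = -63/256
Hence P_10(x) = 46189 x^10/256 - 109395 x^8/256 + 45045 x^6/128 - 15015 x^4/128 + 3465 x^2/256 - 63/256.

P_10(x); series = 46189 x^10/256 - 109395 x^8/256 + 45045 x^6/128 - 15015 x^4/128 + 3465 x^2/256 - 63/256


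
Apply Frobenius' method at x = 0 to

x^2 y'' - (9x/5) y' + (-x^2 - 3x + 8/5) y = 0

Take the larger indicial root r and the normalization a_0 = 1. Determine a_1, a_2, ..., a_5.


Write in Frobenius form y'' + (p(x)/x) y' + (q(x)/x^2) y = 0:
  p(x) = -9/5,  q(x) = -x^2 - 3x + 8/5.
Indicial equation: r(r-1) + (-9/5) r + (8/5) = 0 -> roots r_1 = 2, r_2 = 4/5.
Take r = r_1 = 2. Let y(x) = x^r sum_{n>=0} a_n x^n with a_0 = 1.
Substitute y = x^r sum a_n x^n and match x^{r+n}. The recurrence is
  D(n) a_n - 3 a_{n-1} - 1 a_{n-2} = 0,  where D(n) = (r+n)(r+n-1) + (-9/5)(r+n) + (8/5).
  a_n = [3 a_{n-1} + 1 a_{n-2}] / D(n).
Since the indicial polynomial factors as (r - r_1)(r - r_2), D(n) = (r_1 + n - r_1)(r_1 + n - r_2) = n(n + 6/5).
Evaluating step by step (a_0 = 1):
  n = 1: D(1) = 1(1 + 6/5) = 11/5; numerator = 3(1) = 3; a_1 = (3)/(11/5) = 15/11
  n = 2: D(2) = 2(2 + 6/5) = 32/5; numerator = 3(15/11) + 1(1) = 56/11; a_2 = (56/11)/(32/5) = 35/44
  n = 3: D(3) = 3(3 + 6/5) = 63/5; numerator = 3(35/44) + 1(15/11) = 15/4; a_3 = (15/4)/(63/5) = 25/84
  n = 4: D(4) = 4(4 + 6/5) = 104/5; numerator = 3(25/84) + 1(35/44) = 130/77; a_4 = (130/77)/(104/5) = 25/308
  n = 5: D(5) = 5(5 + 6/5) = 31; numerator = 3(25/308) + 1(25/84) = 125/231; a_5 = (125/231)/(31) = 125/7161

r = 2; a_0 = 1; a_1 = 15/11; a_2 = 35/44; a_3 = 25/84; a_4 = 25/308; a_5 = 125/7161


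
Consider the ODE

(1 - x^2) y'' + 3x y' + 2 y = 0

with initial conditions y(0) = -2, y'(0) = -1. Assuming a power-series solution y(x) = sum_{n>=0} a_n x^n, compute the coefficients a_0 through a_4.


Ansatz: y(x) = sum_{n>=0} a_n x^n, so y'(x) = sum_{n>=1} n a_n x^(n-1) and y''(x) = sum_{n>=2} n(n-1) a_n x^(n-2).
Substitute into P(x) y'' + Q(x) y' + R(x) y = 0 with P(x) = 1 - x^2, Q(x) = 3x, R(x) = 2, and match powers of x.
Initial conditions: a_0 = -2, a_1 = -1.
Setting the coefficient of each power of x to zero and solving order by order (substituting the coefficients already found):
  x^0: 2 a_2 + 2 a_0 = 0  ->  2 a_2 = -2 a_0 = 4  ->  a_2 = 2
  x^1: 6 a_3 + 5 a_1 = 0  ->  6 a_3 = -5 a_1 = 5  ->  a_3 = 5/6
  x^2: 12 a_4 + 6 a_2 = 0  ->  12 a_4 = -6 a_2 = -12  ->  a_4 = -1
Truncated series: y(x) = -2 - x + 2 x^2 + (5/6) x^3 - x^4 + O(x^5).

a_0 = -2; a_1 = -1; a_2 = 2; a_3 = 5/6; a_4 = -1


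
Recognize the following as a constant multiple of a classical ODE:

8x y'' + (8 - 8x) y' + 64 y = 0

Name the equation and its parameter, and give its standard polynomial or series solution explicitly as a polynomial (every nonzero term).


All three coefficients share the factor 8; dividing through by 8 gives  x y'' + (1 - x) y' + 8 y = 0.
This matches the Laguerre equation x y'' + (1 - x) y' + n y = 0 with n = 8; the polynomial solution is L_8(x).
With y = sum_k a_k x^k, matching x^k gives (k+1)k a_{k+1} + (k+1) a_{k+1} - k a_k + n a_k = 0, i.e. (k+1)^2 a_{k+1} = (k - n) a_k = (k - 8) a_k. The right side vanishes at k = 8, so the series terminates at degree 8.
Standard normalization L_n(0) = 1 gives a_0 = 1. Work upward with a_{k+1} = (k - 8) a_k / (k+1)^2:
  a_1 = (0 - 8)(1) / 1^2 = -8/1 = -8
  a_2 = (1 - 8)(-8) / 2^2 = 56/4 = 14
  a_3 = (2 - 8)(14) / 3^2 = -84/9 = -28/3
  a_4 = (3 - 8)(-28/3) / 4^2 = (140/3)/16 = 35/12
  a_5 = (4 - 8)(35/12) / 5^2 = (-35/3)/25 = -7/15
  a_6 = (5 - 8)(-7/15) / 6^2 = (7/5)/36 = 7/180
  a_7 = (6 - 8)(7/180) / 7^2 = (-7/90)/49 = -1/630
  a_8 = (7 - 8)(-1/630) / 8^2 = (1/630)/64 = 1/40320
Hence L_8(x) = x^8/40320 - x^7/630 + 7 x^6/180 - 7 x^5/15 + 35 x^4/12 - 28 x^3/3 + 14 x^2 - 8 x + 1.

L_8(x); series = x^8/40320 - x^7/630 + 7 x^6/180 - 7 x^5/15 + 35 x^4/12 - 28 x^3/3 + 14 x^2 - 8 x + 1


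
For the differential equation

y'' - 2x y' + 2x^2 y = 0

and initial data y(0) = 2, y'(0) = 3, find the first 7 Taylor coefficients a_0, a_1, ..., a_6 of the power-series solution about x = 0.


Ansatz: y(x) = sum_{n>=0} a_n x^n, so y'(x) = sum_{n>=1} n a_n x^(n-1) and y''(x) = sum_{n>=2} n(n-1) a_n x^(n-2).
Substitute into P(x) y'' + Q(x) y' + R(x) y = 0 with P(x) = 1, Q(x) = -2x, R(x) = 2x^2, and match powers of x.
Initial conditions: a_0 = 2, a_1 = 3.
Setting the coefficient of each power of x to zero and solving order by order (substituting the coefficients already found):
  x^0: 2 a_2 = 0  ->  a_2 = 0
  x^1: 6 a_3 - 2 a_1 = 0  ->  6 a_3 = 2 a_1 = 6  ->  a_3 = 1
  x^2: 12 a_4 - 4 a_2 + 2 a_0 = 0  ->  12 a_4 = 4 a_2 - 2 a_0 = -4  ->  a_4 = -1/3
  x^3: 20 a_5 - 6 a_3 + 2 a_1 = 0  ->  20 a_5 = 6 a_3 - 2 a_1 = 0  ->  a_5 = 0
  x^4: 30 a_6 - 8 a_4 + 2 a_2 = 0  ->  30 a_6 = 8 a_4 - 2 a_2 = -8/3  ->  a_6 = -4/45
Truncated series: y(x) = 2 + 3 x + x^3 - (1/3) x^4 - (4/45) x^6 + O(x^7).

a_0 = 2; a_1 = 3; a_2 = 0; a_3 = 1; a_4 = -1/3; a_5 = 0; a_6 = -4/45


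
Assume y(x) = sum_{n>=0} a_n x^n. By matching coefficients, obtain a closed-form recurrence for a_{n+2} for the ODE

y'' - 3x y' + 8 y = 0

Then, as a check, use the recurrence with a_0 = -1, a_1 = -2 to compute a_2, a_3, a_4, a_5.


Substitute y = sum_n a_n x^n.
y''(x) has coefficient (n+2)(n+1) a_{n+2} at x^n;
-3 x y'(x) has coefficient -3 n a_n at x^n (shift);
8 y(x) has coefficient 8 a_n at x^n.
Matching x^n: (n+2)(n+1) a_{n+2} + (-3n + 8) a_n = 0.
Thus a_{n+2} = (3n - 8) / ((n+1)(n+2)) * a_n.

Check with a_0 = -1, a_1 = -2 (apply the recurrence for n = 0, 1, 2, 3): a_0 = -1, a_1 = -2, a_2 = 4, a_3 = 5/3, a_4 = -2/3, a_5 = 1/12.

a_(n+2) = (3n - 8) / ((n+1)(n+2)) * a_n; check: a_0 = -1, a_1 = -2, a_2 = 4, a_3 = 5/3, a_4 = -2/3, a_5 = 1/12


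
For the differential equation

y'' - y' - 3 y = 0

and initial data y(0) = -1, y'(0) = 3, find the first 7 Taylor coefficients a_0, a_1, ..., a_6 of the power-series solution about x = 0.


Ansatz: y(x) = sum_{n>=0} a_n x^n, so y'(x) = sum_{n>=1} n a_n x^(n-1) and y''(x) = sum_{n>=2} n(n-1) a_n x^(n-2).
Substitute into P(x) y'' + Q(x) y' + R(x) y = 0 with P(x) = 1, Q(x) = -1, R(x) = -3, and match powers of x.
Initial conditions: a_0 = -1, a_1 = 3.
Setting the coefficient of each power of x to zero and solving order by order (substituting the coefficients already found):
  x^0: 2 a_2 - a_1 - 3 a_0 = 0  ->  2 a_2 = a_1 + 3 a_0 = 0  ->  a_2 = 0
  x^1: 6 a_3 - 2 a_2 - 3 a_1 = 0  ->  6 a_3 = 2 a_2 + 3 a_1 = 9  ->  a_3 = 3/2
  x^2: 12 a_4 - 3 a_3 - 3 a_2 = 0  ->  12 a_4 = 3 a_3 + 3 a_2 = 9/2  ->  a_4 = 3/8
  x^3: 20 a_5 - 4 a_4 - 3 a_3 = 0  ->  20 a_5 = 4 a_4 + 3 a_3 = 6  ->  a_5 = 3/10
  x^4: 30 a_6 - 5 a_5 - 3 a_4 = 0  ->  30 a_6 = 5 a_5 + 3 a_4 = 21/8  ->  a_6 = 7/80
Truncated series: y(x) = -1 + 3 x + (3/2) x^3 + (3/8) x^4 + (3/10) x^5 + (7/80) x^6 + O(x^7).

a_0 = -1; a_1 = 3; a_2 = 0; a_3 = 3/2; a_4 = 3/8; a_5 = 3/10; a_6 = 7/80


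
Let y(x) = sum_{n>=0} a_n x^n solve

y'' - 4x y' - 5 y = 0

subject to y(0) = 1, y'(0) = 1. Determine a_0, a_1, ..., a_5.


Ansatz: y(x) = sum_{n>=0} a_n x^n, so y'(x) = sum_{n>=1} n a_n x^(n-1) and y''(x) = sum_{n>=2} n(n-1) a_n x^(n-2).
Substitute into P(x) y'' + Q(x) y' + R(x) y = 0 with P(x) = 1, Q(x) = -4x, R(x) = -5, and match powers of x.
Initial conditions: a_0 = 1, a_1 = 1.
Setting the coefficient of each power of x to zero and solving order by order (substituting the coefficients already found):
  x^0: 2 a_2 - 5 a_0 = 0  ->  2 a_2 = 5 a_0 = 5  ->  a_2 = 5/2
  x^1: 6 a_3 - 9 a_1 = 0  ->  6 a_3 = 9 a_1 = 9  ->  a_3 = 3/2
  x^2: 12 a_4 - 13 a_2 = 0  ->  12 a_4 = 13 a_2 = 65/2  ->  a_4 = 65/24
  x^3: 20 a_5 - 17 a_3 = 0  ->  20 a_5 = 17 a_3 = 51/2  ->  a_5 = 51/40
Truncated series: y(x) = 1 + x + (5/2) x^2 + (3/2) x^3 + (65/24) x^4 + (51/40) x^5 + O(x^6).

a_0 = 1; a_1 = 1; a_2 = 5/2; a_3 = 3/2; a_4 = 65/24; a_5 = 51/40


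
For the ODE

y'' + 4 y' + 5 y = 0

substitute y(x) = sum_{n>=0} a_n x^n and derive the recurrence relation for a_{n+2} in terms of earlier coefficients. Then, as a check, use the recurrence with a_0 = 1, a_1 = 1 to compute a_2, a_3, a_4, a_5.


Substitute y = sum_n a_n x^n.
y''(x) has coefficient (n+2)(n+1) a_{n+2} at x^n;
4 y'(x) has coefficient 4 (n+1) a_{n+1} at x^n;
5 y(x) has coefficient 5 a_n at x^n.
Matching x^n: (n+2)(n+1) a_{n+2} + 4 (n+1) a_{n+1} + 5 a_n = 0.
Thus a_{n+2} = [-4 (n+1) a_{n+1} - 5 a_n] / ((n+1)(n+2)).

Check with a_0 = 1, a_1 = 1 (apply the recurrence for n = 0, 1, 2, 3): a_0 = 1, a_1 = 1, a_2 = -9/2, a_3 = 31/6, a_4 = -79/24, a_5 = 161/120.

a_(n+2) = [-4 (n+1) a_(n+1) - 5 a_n] / ((n+1)(n+2)); check: a_0 = 1, a_1 = 1, a_2 = -9/2, a_3 = 31/6, a_4 = -79/24, a_5 = 161/120


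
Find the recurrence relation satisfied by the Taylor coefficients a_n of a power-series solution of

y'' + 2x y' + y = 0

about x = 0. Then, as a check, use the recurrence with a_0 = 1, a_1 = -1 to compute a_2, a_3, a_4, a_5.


Substitute y = sum_n a_n x^n.
y''(x) has coefficient (n+2)(n+1) a_{n+2} at x^n;
2 x y'(x) has coefficient 2 n a_n at x^n (shift);
y(x) has coefficient 1 a_n at x^n.
Matching x^n: (n+2)(n+1) a_{n+2} + (2n + 1) a_n = 0.
Thus a_{n+2} = (-2n - 1) / ((n+1)(n+2)) * a_n.

Check with a_0 = 1, a_1 = -1 (apply the recurrence for n = 0, 1, 2, 3): a_0 = 1, a_1 = -1, a_2 = -1/2, a_3 = 1/2, a_4 = 5/24, a_5 = -7/40.

a_(n+2) = (-2n - 1) / ((n+1)(n+2)) * a_n; check: a_0 = 1, a_1 = -1, a_2 = -1/2, a_3 = 1/2, a_4 = 5/24, a_5 = -7/40


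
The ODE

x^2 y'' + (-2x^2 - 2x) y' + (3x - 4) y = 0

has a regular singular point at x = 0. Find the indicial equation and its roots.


Divide by x^2 to reach normal form y'' + P_1(x) y' + P_2(x) y = 0 with P_1(x) = -2 - 2/x and P_2(x) = 3/x - 4/x^2.
x = 0 is a singular point because the y'-coefficient -2 - 2/x has a pole at x = 0 and the y-coefficient 3/x - 4/x^2 has a pole at x = 0.
It is a regular singular point because x P_1(x) = p(x) = -2x - 2 and x^2 P_2(x) = q(x) = 3x - 4 are polynomials, hence analytic at x = 0.
p(0) = -2,  q(0) = -4.
Indicial equation: r(r-1) + p(0) r + q(0) = 0, i.e. r^2 + (p(0) - 1) r + q(0) = 0, i.e. r^2 - 3 r - 4 = 0.
Discriminant: (-3)^2 - 4(-4) = 25, so r = (3 ± 5)/2.
Solving: r_1 = 4, r_2 = -1.

indicial: r^2 - 3 r - 4 = 0; roots r_1 = 4, r_2 = -1


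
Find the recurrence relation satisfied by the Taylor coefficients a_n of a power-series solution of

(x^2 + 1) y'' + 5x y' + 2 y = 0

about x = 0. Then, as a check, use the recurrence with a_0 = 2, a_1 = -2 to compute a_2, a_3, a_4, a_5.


Substitute y = sum_n a_n x^n.
(1 + 1 x^2) y'' contributes (n+2)(n+1) a_{n+2} + n(n-1) a_n at x^n.
5 x y'(x) contributes 5 n a_n at x^n.
2 y(x) contributes 2 a_n at x^n.
Matching x^n: (n+2)(n+1) a_{n+2} + (n(n-1) + 5 n + 2) a_n = 0.
Thus a_{n+2} = (-n(n-1) - 5 n - 2) / ((n+1)(n+2)) * a_n.

Check with a_0 = 2, a_1 = -2 (apply the recurrence for n = 0, 1, 2, 3): a_0 = 2, a_1 = -2, a_2 = -2, a_3 = 7/3, a_4 = 7/3, a_5 = -161/60.

a_(n+2) = (-n(n-1) - 5 n - 2) / ((n+1)(n+2)) * a_n; check: a_0 = 2, a_1 = -2, a_2 = -2, a_3 = 7/3, a_4 = 7/3, a_5 = -161/60


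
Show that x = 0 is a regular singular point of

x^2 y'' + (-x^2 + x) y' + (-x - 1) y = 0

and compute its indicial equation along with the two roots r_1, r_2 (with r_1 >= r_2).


Divide by x^2 to reach normal form y'' + P_1(x) y' + P_2(x) y = 0 with P_1(x) = -1 + 1/x and P_2(x) = -1/x - 1/x^2.
x = 0 is a singular point because the y'-coefficient -1 + 1/x has a pole at x = 0 and the y-coefficient -1/x - 1/x^2 has a pole at x = 0.
It is a regular singular point because x P_1(x) = p(x) = 1 - x and x^2 P_2(x) = q(x) = -x - 1 are polynomials, hence analytic at x = 0.
p(0) = 1,  q(0) = -1.
Indicial equation: r(r-1) + p(0) r + q(0) = 0, i.e. r^2 + (p(0) - 1) r + q(0) = 0, i.e. r^2 - 1 = 0.
Discriminant: (0)^2 - 4(-1) = 4, so r = (0 ± 2)/2.
Solving: r_1 = 1, r_2 = -1.

indicial: r^2 - 1 = 0; roots r_1 = 1, r_2 = -1


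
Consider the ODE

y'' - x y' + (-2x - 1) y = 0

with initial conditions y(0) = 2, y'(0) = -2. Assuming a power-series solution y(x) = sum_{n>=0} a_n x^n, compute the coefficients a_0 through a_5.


Ansatz: y(x) = sum_{n>=0} a_n x^n, so y'(x) = sum_{n>=1} n a_n x^(n-1) and y''(x) = sum_{n>=2} n(n-1) a_n x^(n-2).
Substitute into P(x) y'' + Q(x) y' + R(x) y = 0 with P(x) = 1, Q(x) = -x, R(x) = -2x - 1, and match powers of x.
Initial conditions: a_0 = 2, a_1 = -2.
Setting the coefficient of each power of x to zero and solving order by order (substituting the coefficients already found):
  x^0: 2 a_2 - a_0 = 0  ->  2 a_2 = a_0 = 2  ->  a_2 = 1
  x^1: 6 a_3 - 2 a_1 - 2 a_0 = 0  ->  6 a_3 = 2 a_1 + 2 a_0 = 0  ->  a_3 = 0
  x^2: 12 a_4 - 3 a_2 - 2 a_1 = 0  ->  12 a_4 = 3 a_2 + 2 a_1 = -1  ->  a_4 = -1/12
  x^3: 20 a_5 - 4 a_3 - 2 a_2 = 0  ->  20 a_5 = 4 a_3 + 2 a_2 = 2  ->  a_5 = 1/10
Truncated series: y(x) = 2 - 2 x + x^2 - (1/12) x^4 + (1/10) x^5 + O(x^6).

a_0 = 2; a_1 = -2; a_2 = 1; a_3 = 0; a_4 = -1/12; a_5 = 1/10


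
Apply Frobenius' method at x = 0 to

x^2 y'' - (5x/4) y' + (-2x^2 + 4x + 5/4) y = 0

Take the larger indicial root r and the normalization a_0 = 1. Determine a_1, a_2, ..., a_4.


Write in Frobenius form y'' + (p(x)/x) y' + (q(x)/x^2) y = 0:
  p(x) = -5/4,  q(x) = -2x^2 + 4x + 5/4.
Indicial equation: r(r-1) + (-5/4) r + (5/4) = 0 -> roots r_1 = 5/4, r_2 = 1.
Take r = r_1 = 5/4. Let y(x) = x^r sum_{n>=0} a_n x^n with a_0 = 1.
Substitute y = x^r sum a_n x^n and match x^{r+n}. The recurrence is
  D(n) a_n + 4 a_{n-1} - 2 a_{n-2} = 0,  where D(n) = (r+n)(r+n-1) + (-5/4)(r+n) + (5/4).
  a_n = [-4 a_{n-1} + 2 a_{n-2}] / D(n).
Since the indicial polynomial factors as (r - r_1)(r - r_2), D(n) = (r_1 + n - r_1)(r_1 + n - r_2) = n(n + 1/4).
Evaluating step by step (a_0 = 1):
  n = 1: D(1) = 1(1 + 1/4) = 5/4; numerator = -4(1) = -4; a_1 = (-4)/(5/4) = -16/5
  n = 2: D(2) = 2(2 + 1/4) = 9/2; numerator = -4(-16/5) + 2(1) = 74/5; a_2 = (74/5)/(9/2) = 148/45
  n = 3: D(3) = 3(3 + 1/4) = 39/4; numerator = -4(148/45) + 2(-16/5) = -176/9; a_3 = (-176/9)/(39/4) = -704/351
  n = 4: D(4) = 4(4 + 1/4) = 17; numerator = -4(-704/351) + 2(148/45) = 25624/1755; a_4 = (25624/1755)/(17) = 25624/29835

r = 5/4; a_0 = 1; a_1 = -16/5; a_2 = 148/45; a_3 = -704/351; a_4 = 25624/29835


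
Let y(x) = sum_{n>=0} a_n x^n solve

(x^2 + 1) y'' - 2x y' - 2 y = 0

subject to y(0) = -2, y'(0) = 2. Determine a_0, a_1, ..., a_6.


Ansatz: y(x) = sum_{n>=0} a_n x^n, so y'(x) = sum_{n>=1} n a_n x^(n-1) and y''(x) = sum_{n>=2} n(n-1) a_n x^(n-2).
Substitute into P(x) y'' + Q(x) y' + R(x) y = 0 with P(x) = x^2 + 1, Q(x) = -2x, R(x) = -2, and match powers of x.
Initial conditions: a_0 = -2, a_1 = 2.
Setting the coefficient of each power of x to zero and solving order by order (substituting the coefficients already found):
  x^0: 2 a_2 - 2 a_0 = 0  ->  2 a_2 = 2 a_0 = -4  ->  a_2 = -2
  x^1: 6 a_3 - 4 a_1 = 0  ->  6 a_3 = 4 a_1 = 8  ->  a_3 = 4/3
  x^2: 12 a_4 - 4 a_2 = 0  ->  12 a_4 = 4 a_2 = -8  ->  a_4 = -2/3
  x^3: 20 a_5 - 2 a_3 = 0  ->  20 a_5 = 2 a_3 = 8/3  ->  a_5 = 2/15
  x^4: 30 a_6 + 2 a_4 = 0  ->  30 a_6 = -2 a_4 = 4/3  ->  a_6 = 2/45
Truncated series: y(x) = -2 + 2 x - 2 x^2 + (4/3) x^3 - (2/3) x^4 + (2/15) x^5 + (2/45) x^6 + O(x^7).

a_0 = -2; a_1 = 2; a_2 = -2; a_3 = 4/3; a_4 = -2/3; a_5 = 2/15; a_6 = 2/45


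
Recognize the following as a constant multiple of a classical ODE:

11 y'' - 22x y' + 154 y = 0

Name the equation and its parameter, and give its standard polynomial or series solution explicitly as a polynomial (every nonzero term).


All three coefficients share the factor 11; dividing through by 11 gives  y'' - 2x y' + 14 y = 0.
This matches the Hermite equation y'' - 2x y' + 2n y = 0 with 2n = 14, so n = 7; the polynomial solution is H_7(x).
With y = sum_k a_k x^k, matching x^k gives (k+2)(k+1) a_{k+2} = 2(k - n) a_k = 2(k - 7) a_k. The right side vanishes at k = 7, so the series with the parity of 7 terminates at degree 7.
Standard normalization: leading coefficient of H_n is 2^n, so a_7 = 2^7 = 128. Work downward with a_k = (k+1)(k+2) a_{k+2} / (2(k - n)):
  a_5 = (6)(7)(128) / (2(5 - 7)) = 5376/(-4) = -1344
  a_3 = (4)(5)(-1344) / (2(3 - 7)) = -26880/(-8) = 3360
  a_1 = (2)(3)(3360) / (2(1 - 7)) = 20160/(-12) = -1680
Hence H_7(x) = 128 x^7 - 1344 x^5 + 3360 x^3 - 1680 x.

H_7(x); series = 128 x^7 - 1344 x^5 + 3360 x^3 - 1680 x


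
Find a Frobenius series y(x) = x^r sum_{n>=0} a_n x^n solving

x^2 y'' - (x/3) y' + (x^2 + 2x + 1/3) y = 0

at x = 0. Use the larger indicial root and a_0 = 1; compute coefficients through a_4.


Write in Frobenius form y'' + (p(x)/x) y' + (q(x)/x^2) y = 0:
  p(x) = -1/3,  q(x) = x^2 + 2x + 1/3.
Indicial equation: r(r-1) + (-1/3) r + (1/3) = 0 -> roots r_1 = 1, r_2 = 1/3.
Take r = r_1 = 1. Let y(x) = x^r sum_{n>=0} a_n x^n with a_0 = 1.
Substitute y = x^r sum a_n x^n and match x^{r+n}. The recurrence is
  D(n) a_n + 2 a_{n-1} + 1 a_{n-2} = 0,  where D(n) = (r+n)(r+n-1) + (-1/3)(r+n) + (1/3).
  a_n = [-2 a_{n-1} - 1 a_{n-2}] / D(n).
Since the indicial polynomial factors as (r - r_1)(r - r_2), D(n) = (r_1 + n - r_1)(r_1 + n - r_2) = n(n + 2/3).
Evaluating step by step (a_0 = 1):
  n = 1: D(1) = 1(1 + 2/3) = 5/3; numerator = -2(1) = -2; a_1 = (-2)/(5/3) = -6/5
  n = 2: D(2) = 2(2 + 2/3) = 16/3; numerator = -2(-6/5) - 1(1) = 7/5; a_2 = (7/5)/(16/3) = 21/80
  n = 3: D(3) = 3(3 + 2/3) = 11; numerator = -2(21/80) - 1(-6/5) = 27/40; a_3 = (27/40)/(11) = 27/440
  n = 4: D(4) = 4(4 + 2/3) = 56/3; numerator = -2(27/440) - 1(21/80) = -339/880; a_4 = (-339/880)/(56/3) = -1017/49280

r = 1; a_0 = 1; a_1 = -6/5; a_2 = 21/80; a_3 = 27/440; a_4 = -1017/49280


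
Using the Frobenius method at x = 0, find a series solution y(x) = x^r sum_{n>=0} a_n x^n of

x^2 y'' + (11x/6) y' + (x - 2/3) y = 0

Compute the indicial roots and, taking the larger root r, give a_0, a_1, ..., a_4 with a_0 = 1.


Write in Frobenius form y'' + (p(x)/x) y' + (q(x)/x^2) y = 0:
  p(x) = 11/6,  q(x) = x - 2/3.
Indicial equation: r(r-1) + (11/6) r + (-2/3) = 0 -> roots r_1 = 1/2, r_2 = -4/3.
Take r = r_1 = 1/2. Let y(x) = x^r sum_{n>=0} a_n x^n with a_0 = 1.
Substitute y = x^r sum a_n x^n and match x^{r+n}. The recurrence is
  D(n) a_n + 1 a_{n-1} = 0,  where D(n) = (r+n)(r+n-1) + (11/6)(r+n) + (-2/3).
  a_n = -1 / D(n) * a_{n-1}.
Since the indicial polynomial factors as (r - r_1)(r - r_2), D(n) = (r_1 + n - r_1)(r_1 + n - r_2) = n(n + 11/6).
Evaluating step by step (a_0 = 1):
  n = 1: D(1) = 1(1 + 11/6) = 17/6; numerator = -1(1) = -1; a_1 = (-1)/(17/6) = -6/17
  n = 2: D(2) = 2(2 + 11/6) = 23/3; numerator = -1(-6/17) = 6/17; a_2 = (6/17)/(23/3) = 18/391
  n = 3: D(3) = 3(3 + 11/6) = 29/2; numerator = -1(18/391) = -18/391; a_3 = (-18/391)/(29/2) = -36/11339
  n = 4: D(4) = 4(4 + 11/6) = 70/3; numerator = -1(-36/11339) = 36/11339; a_4 = (36/11339)/(70/3) = 54/396865

r = 1/2; a_0 = 1; a_1 = -6/17; a_2 = 18/391; a_3 = -36/11339; a_4 = 54/396865


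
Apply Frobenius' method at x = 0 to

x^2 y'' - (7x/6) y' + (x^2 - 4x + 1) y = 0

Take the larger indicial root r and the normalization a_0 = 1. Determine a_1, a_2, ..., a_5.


Write in Frobenius form y'' + (p(x)/x) y' + (q(x)/x^2) y = 0:
  p(x) = -7/6,  q(x) = x^2 - 4x + 1.
Indicial equation: r(r-1) + (-7/6) r + (1) = 0 -> roots r_1 = 3/2, r_2 = 2/3.
Take r = r_1 = 3/2. Let y(x) = x^r sum_{n>=0} a_n x^n with a_0 = 1.
Substitute y = x^r sum a_n x^n and match x^{r+n}. The recurrence is
  D(n) a_n - 4 a_{n-1} + 1 a_{n-2} = 0,  where D(n) = (r+n)(r+n-1) + (-7/6)(r+n) + (1).
  a_n = [4 a_{n-1} - 1 a_{n-2}] / D(n).
Since the indicial polynomial factors as (r - r_1)(r - r_2), D(n) = (r_1 + n - r_1)(r_1 + n - r_2) = n(n + 5/6).
Evaluating step by step (a_0 = 1):
  n = 1: D(1) = 1(1 + 5/6) = 11/6; numerator = 4(1) = 4; a_1 = (4)/(11/6) = 24/11
  n = 2: D(2) = 2(2 + 5/6) = 17/3; numerator = 4(24/11) - 1(1) = 85/11; a_2 = (85/11)/(17/3) = 15/11
  n = 3: D(3) = 3(3 + 5/6) = 23/2; numerator = 4(15/11) - 1(24/11) = 36/11; a_3 = (36/11)/(23/2) = 72/253
  n = 4: D(4) = 4(4 + 5/6) = 58/3; numerator = 4(72/253) - 1(15/11) = -57/253; a_4 = (-57/253)/(58/3) = -171/14674
  n = 5: D(5) = 5(5 + 5/6) = 175/6; numerator = 4(-171/14674) - 1(72/253) = -2430/7337; a_5 = (-2430/7337)/(175/6) = -2916/256795

r = 3/2; a_0 = 1; a_1 = 24/11; a_2 = 15/11; a_3 = 72/253; a_4 = -171/14674; a_5 = -2916/256795


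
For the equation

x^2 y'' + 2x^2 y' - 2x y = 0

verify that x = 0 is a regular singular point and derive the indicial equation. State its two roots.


Divide by x^2 to reach normal form y'' + P_1(x) y' + P_2(x) y = 0 with P_1(x) = 2 and P_2(x) = -2/x.
x = 0 is a singular point because the y-coefficient -2/x has a pole at x = 0.
It is a regular singular point because x P_1(x) = p(x) = 2x and x^2 P_2(x) = q(x) = -2x are polynomials, hence analytic at x = 0.
p(0) = 0,  q(0) = 0.
Indicial equation: r(r-1) + p(0) r + q(0) = 0, i.e. r^2 + (p(0) - 1) r + q(0) = 0, i.e. r^2 - 1 r = 0.
Discriminant: (-1)^2 - 4(0) = 1, so r = (1 ± 1)/2.
Solving: r_1 = 1, r_2 = 0.

indicial: r^2 - 1 r = 0; roots r_1 = 1, r_2 = 0


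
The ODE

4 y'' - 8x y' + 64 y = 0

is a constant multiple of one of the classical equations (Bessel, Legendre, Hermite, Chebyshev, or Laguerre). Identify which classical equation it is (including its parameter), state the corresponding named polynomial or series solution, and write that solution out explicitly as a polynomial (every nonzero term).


All three coefficients share the factor 4; dividing through by 4 gives  y'' - 2x y' + 16 y = 0.
This matches the Hermite equation y'' - 2x y' + 2n y = 0 with 2n = 16, so n = 8; the polynomial solution is H_8(x).
With y = sum_k a_k x^k, matching x^k gives (k+2)(k+1) a_{k+2} = 2(k - n) a_k = 2(k - 8) a_k. The right side vanishes at k = 8, so the series with the parity of 8 terminates at degree 8.
Standard normalization: leading coefficient of H_n is 2^n, so a_8 = 2^8 = 256. Work downward with a_k = (k+1)(k+2) a_{k+2} / (2(k - n)):
  a_6 = (7)(8)(256) / (2(6 - 8)) = 14336/(-4) = -3584
  a_4 = (5)(6)(-3584) / (2(4 - 8)) = -107520/(-8) = 13440
  a_2 = (3)(4)(13440) / (2(2 - 8)) = 161280/(-12) = -13440
  a_0 = (1)(2)(-13440) / (2(0 - 8)) = -26880/(-16) = 1680
Hence H_8(x) = 256 x^8 - 3584 x^6 + 13440 x^4 - 13440 x^2 + 1680.

H_8(x); series = 256 x^8 - 3584 x^6 + 13440 x^4 - 13440 x^2 + 1680


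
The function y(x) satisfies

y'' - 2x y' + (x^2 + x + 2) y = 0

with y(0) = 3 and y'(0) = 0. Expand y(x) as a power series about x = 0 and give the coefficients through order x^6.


Ansatz: y(x) = sum_{n>=0} a_n x^n, so y'(x) = sum_{n>=1} n a_n x^(n-1) and y''(x) = sum_{n>=2} n(n-1) a_n x^(n-2).
Substitute into P(x) y'' + Q(x) y' + R(x) y = 0 with P(x) = 1, Q(x) = -2x, R(x) = x^2 + x + 2, and match powers of x.
Initial conditions: a_0 = 3, a_1 = 0.
Setting the coefficient of each power of x to zero and solving order by order (substituting the coefficients already found):
  x^0: 2 a_2 + 2 a_0 = 0  ->  2 a_2 = -2 a_0 = -6  ->  a_2 = -3
  x^1: 6 a_3 + a_0 = 0  ->  6 a_3 = -a_0 = -3  ->  a_3 = -1/2
  x^2: 12 a_4 - 2 a_2 + a_1 + a_0 = 0  ->  12 a_4 = 2 a_2 - a_1 - a_0 = -9  ->  a_4 = -3/4
  x^3: 20 a_5 - 4 a_3 + a_2 + a_1 = 0  ->  20 a_5 = 4 a_3 - a_2 - a_1 = 1  ->  a_5 = 1/20
  x^4: 30 a_6 - 6 a_4 + a_3 + a_2 = 0  ->  30 a_6 = 6 a_4 - a_3 - a_2 = -1  ->  a_6 = -1/30
Truncated series: y(x) = 3 - 3 x^2 - (1/2) x^3 - (3/4) x^4 + (1/20) x^5 - (1/30) x^6 + O(x^7).

a_0 = 3; a_1 = 0; a_2 = -3; a_3 = -1/2; a_4 = -3/4; a_5 = 1/20; a_6 = -1/30


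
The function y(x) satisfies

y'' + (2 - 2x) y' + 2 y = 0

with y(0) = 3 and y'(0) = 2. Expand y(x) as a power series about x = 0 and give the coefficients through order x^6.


Ansatz: y(x) = sum_{n>=0} a_n x^n, so y'(x) = sum_{n>=1} n a_n x^(n-1) and y''(x) = sum_{n>=2} n(n-1) a_n x^(n-2).
Substitute into P(x) y'' + Q(x) y' + R(x) y = 0 with P(x) = 1, Q(x) = 2 - 2x, R(x) = 2, and match powers of x.
Initial conditions: a_0 = 3, a_1 = 2.
Setting the coefficient of each power of x to zero and solving order by order (substituting the coefficients already found):
  x^0: 2 a_2 + 2 a_1 + 2 a_0 = 0  ->  2 a_2 = -2 a_1 - 2 a_0 = -10  ->  a_2 = -5
  x^1: 6 a_3 + 4 a_2 = 0  ->  6 a_3 = -4 a_2 = 20  ->  a_3 = 10/3
  x^2: 12 a_4 + 6 a_3 - 2 a_2 = 0  ->  12 a_4 = -6 a_3 + 2 a_2 = -30  ->  a_4 = -5/2
  x^3: 20 a_5 + 8 a_4 - 4 a_3 = 0  ->  20 a_5 = -8 a_4 + 4 a_3 = 100/3  ->  a_5 = 5/3
  x^4: 30 a_6 + 10 a_5 - 6 a_4 = 0  ->  30 a_6 = -10 a_5 + 6 a_4 = -95/3  ->  a_6 = -19/18
Truncated series: y(x) = 3 + 2 x - 5 x^2 + (10/3) x^3 - (5/2) x^4 + (5/3) x^5 - (19/18) x^6 + O(x^7).

a_0 = 3; a_1 = 2; a_2 = -5; a_3 = 10/3; a_4 = -5/2; a_5 = 5/3; a_6 = -19/18


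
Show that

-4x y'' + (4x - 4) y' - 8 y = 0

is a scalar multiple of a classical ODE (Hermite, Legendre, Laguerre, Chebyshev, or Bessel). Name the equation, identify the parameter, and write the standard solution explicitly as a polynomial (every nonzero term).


All three coefficients share the factor -4; dividing through by -4 gives  x y'' + (1 - x) y' + 2 y = 0.
This matches the Laguerre equation x y'' + (1 - x) y' + n y = 0 with n = 2; the polynomial solution is L_2(x).
With y = sum_k a_k x^k, matching x^k gives (k+1)k a_{k+1} + (k+1) a_{k+1} - k a_k + n a_k = 0, i.e. (k+1)^2 a_{k+1} = (k - n) a_k = (k - 2) a_k. The right side vanishes at k = 2, so the series terminates at degree 2.
Standard normalization L_n(0) = 1 gives a_0 = 1. Work upward with a_{k+1} = (k - 2) a_k / (k+1)^2:
  a_1 = (0 - 2)(1) / 1^2 = -2/1 = -2
  a_2 = (1 - 2)(-2) / 2^2 = 2/4 = 1/2
Hence L_2(x) = x^2/2 - 2 x + 1.

L_2(x); series = x^2/2 - 2 x + 1


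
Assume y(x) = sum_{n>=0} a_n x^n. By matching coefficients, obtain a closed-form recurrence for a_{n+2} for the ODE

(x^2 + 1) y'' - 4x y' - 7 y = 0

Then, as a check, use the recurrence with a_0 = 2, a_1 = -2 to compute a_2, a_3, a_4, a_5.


Substitute y = sum_n a_n x^n.
(1 + 1 x^2) y'' contributes (n+2)(n+1) a_{n+2} + n(n-1) a_n at x^n.
-4 x y'(x) contributes -4 n a_n at x^n.
-7 y(x) contributes -7 a_n at x^n.
Matching x^n: (n+2)(n+1) a_{n+2} + (n(n-1) - 4 n - 7) a_n = 0.
Thus a_{n+2} = (-n(n-1) + 4 n + 7) / ((n+1)(n+2)) * a_n.

Check with a_0 = 2, a_1 = -2 (apply the recurrence for n = 0, 1, 2, 3): a_0 = 2, a_1 = -2, a_2 = 7, a_3 = -11/3, a_4 = 91/12, a_5 = -143/60.

a_(n+2) = (-n(n-1) + 4 n + 7) / ((n+1)(n+2)) * a_n; check: a_0 = 2, a_1 = -2, a_2 = 7, a_3 = -11/3, a_4 = 91/12, a_5 = -143/60


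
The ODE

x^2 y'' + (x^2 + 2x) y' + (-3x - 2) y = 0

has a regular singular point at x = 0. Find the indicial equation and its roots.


Divide by x^2 to reach normal form y'' + P_1(x) y' + P_2(x) y = 0 with P_1(x) = 1 + 2/x and P_2(x) = -3/x - 2/x^2.
x = 0 is a singular point because the y'-coefficient 1 + 2/x has a pole at x = 0 and the y-coefficient -3/x - 2/x^2 has a pole at x = 0.
It is a regular singular point because x P_1(x) = p(x) = x + 2 and x^2 P_2(x) = q(x) = -3x - 2 are polynomials, hence analytic at x = 0.
p(0) = 2,  q(0) = -2.
Indicial equation: r(r-1) + p(0) r + q(0) = 0, i.e. r^2 + (p(0) - 1) r + q(0) = 0, i.e. r^2 + 1 r - 2 = 0.
Discriminant: (1)^2 - 4(-2) = 9, so r = (-1 ± 3)/2.
Solving: r_1 = 1, r_2 = -2.

indicial: r^2 + 1 r - 2 = 0; roots r_1 = 1, r_2 = -2


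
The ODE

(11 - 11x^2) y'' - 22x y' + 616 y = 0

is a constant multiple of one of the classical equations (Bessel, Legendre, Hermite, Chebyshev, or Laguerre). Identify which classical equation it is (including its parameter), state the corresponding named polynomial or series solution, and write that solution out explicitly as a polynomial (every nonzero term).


All three coefficients share the factor 11; dividing through by 11 gives  (1 - x^2) y'' - 2x y' + 56 y = 0.
This matches the Legendre equation (1 - x^2) y'' - 2x y' + n(n+1) y = 0 (note the -2x y' term) with n(n+1) = 56, so n = 7; the polynomial solution is P_7(x).
With y = sum_k a_k x^k, matching x^k gives (k+2)(k+1) a_{k+2} = [k(k+1) - n(n+1)] a_k = (k - 7)(k + 8) a_k. The right side vanishes at k = 7, so the series with the parity of 7 terminates at degree 7.
Standard normalization (P_n(1) = 1): leading coefficient (2n)!/(2^n (n!)^2) = 87178291200/(128*25401600) = 429/16, so a_7 = 429/16. Work downward with a_k = (k+1)(k+2) a_{k+2} / ((k - 7)(k + 8)):
  a_5 = (6)(7)(429/16) / ((5 - 7)(5 + 8)) = (9009/8)/(-26) = -693/16
  a_3 = (4)(5)(-693/16) / ((3 - 7)(3 + 8)) = (-3465/4)/(-44) = 315/16
  a_1 = (2)(3)(315/16) / ((1 - 7)(1 + 8)) = (945/8)/(-54) = -35/16
Hence P_7(x) = 429 x^7/16 - 693 x^5/16 + 315 x^3/16 - 35 x/16.

P_7(x); series = 429 x^7/16 - 693 x^5/16 + 315 x^3/16 - 35 x/16


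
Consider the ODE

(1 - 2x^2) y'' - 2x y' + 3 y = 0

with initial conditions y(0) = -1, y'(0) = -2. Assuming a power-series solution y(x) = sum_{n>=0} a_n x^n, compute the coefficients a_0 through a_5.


Ansatz: y(x) = sum_{n>=0} a_n x^n, so y'(x) = sum_{n>=1} n a_n x^(n-1) and y''(x) = sum_{n>=2} n(n-1) a_n x^(n-2).
Substitute into P(x) y'' + Q(x) y' + R(x) y = 0 with P(x) = 1 - 2x^2, Q(x) = -2x, R(x) = 3, and match powers of x.
Initial conditions: a_0 = -1, a_1 = -2.
Setting the coefficient of each power of x to zero and solving order by order (substituting the coefficients already found):
  x^0: 2 a_2 + 3 a_0 = 0  ->  2 a_2 = -3 a_0 = 3  ->  a_2 = 3/2
  x^1: 6 a_3 + a_1 = 0  ->  6 a_3 = -a_1 = 2  ->  a_3 = 1/3
  x^2: 12 a_4 - 5 a_2 = 0  ->  12 a_4 = 5 a_2 = 15/2  ->  a_4 = 5/8
  x^3: 20 a_5 - 15 a_3 = 0  ->  20 a_5 = 15 a_3 = 5  ->  a_5 = 1/4
Truncated series: y(x) = -1 - 2 x + (3/2) x^2 + (1/3) x^3 + (5/8) x^4 + (1/4) x^5 + O(x^6).

a_0 = -1; a_1 = -2; a_2 = 3/2; a_3 = 1/3; a_4 = 5/8; a_5 = 1/4


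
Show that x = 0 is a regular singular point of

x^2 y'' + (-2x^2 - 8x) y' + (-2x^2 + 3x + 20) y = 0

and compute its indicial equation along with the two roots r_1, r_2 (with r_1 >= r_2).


Divide by x^2 to reach normal form y'' + P_1(x) y' + P_2(x) y = 0 with P_1(x) = -2 - 8/x and P_2(x) = -2 + 3/x + 20/x^2.
x = 0 is a singular point because the y'-coefficient -2 - 8/x has a pole at x = 0 and the y-coefficient -2 + 3/x + 20/x^2 has a pole at x = 0.
It is a regular singular point because x P_1(x) = p(x) = -2x - 8 and x^2 P_2(x) = q(x) = -2x^2 + 3x + 20 are polynomials, hence analytic at x = 0.
p(0) = -8,  q(0) = 20.
Indicial equation: r(r-1) + p(0) r + q(0) = 0, i.e. r^2 + (p(0) - 1) r + q(0) = 0, i.e. r^2 - 9 r + 20 = 0.
Discriminant: (-9)^2 - 4(20) = 1, so r = (9 ± 1)/2.
Solving: r_1 = 5, r_2 = 4.

indicial: r^2 - 9 r + 20 = 0; roots r_1 = 5, r_2 = 4


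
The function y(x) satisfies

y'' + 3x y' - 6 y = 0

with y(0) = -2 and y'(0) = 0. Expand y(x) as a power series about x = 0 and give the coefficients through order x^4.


Ansatz: y(x) = sum_{n>=0} a_n x^n, so y'(x) = sum_{n>=1} n a_n x^(n-1) and y''(x) = sum_{n>=2} n(n-1) a_n x^(n-2).
Substitute into P(x) y'' + Q(x) y' + R(x) y = 0 with P(x) = 1, Q(x) = 3x, R(x) = -6, and match powers of x.
Initial conditions: a_0 = -2, a_1 = 0.
Setting the coefficient of each power of x to zero and solving order by order (substituting the coefficients already found):
  x^0: 2 a_2 - 6 a_0 = 0  ->  2 a_2 = 6 a_0 = -12  ->  a_2 = -6
  x^1: 6 a_3 - 3 a_1 = 0  ->  6 a_3 = 3 a_1 = 0  ->  a_3 = 0
  x^2: 12 a_4 = 0  ->  a_4 = 0
Truncated series: y(x) = -2 - 6 x^2 + O(x^5).

a_0 = -2; a_1 = 0; a_2 = -6; a_3 = 0; a_4 = 0


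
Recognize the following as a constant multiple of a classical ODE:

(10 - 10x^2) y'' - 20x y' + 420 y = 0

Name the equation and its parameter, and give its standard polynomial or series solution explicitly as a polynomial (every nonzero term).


All three coefficients share the factor 10; dividing through by 10 gives  (1 - x^2) y'' - 2x y' + 42 y = 0.
This matches the Legendre equation (1 - x^2) y'' - 2x y' + n(n+1) y = 0 (note the -2x y' term) with n(n+1) = 42, so n = 6; the polynomial solution is P_6(x).
With y = sum_k a_k x^k, matching x^k gives (k+2)(k+1) a_{k+2} = [k(k+1) - n(n+1)] a_k = (k - 6)(k + 7) a_k. The right side vanishes at k = 6, so the series with the parity of 6 terminates at degree 6.
Standard normalization (P_n(1) = 1): leading coefficient (2n)!/(2^n (n!)^2) = 479001600/(64*518400) = 231/16, so a_6 = 231/16. Work downward with a_k = (k+1)(k+2) a_{k+2} / ((k - 6)(k + 7)):
  a_4 = (5)(6)(231/16) / ((4 - 6)(4 + 7)) = (3465/8)/(-22) = -315/16
  a_2 = (3)(4)(-315/16) / ((2 - 6)(2 + 7)) = (-945/4)/(-36) = 105/16
  a_0 = (1)(2)(105/16) / ((0 - 6)(0 + 7)) = (105/8)/(-42) = -5/16
Hence P_6(x) = 231 x^6/16 - 315 x^4/16 + 105 x^2/16 - 5/16.

P_6(x); series = 231 x^6/16 - 315 x^4/16 + 105 x^2/16 - 5/16


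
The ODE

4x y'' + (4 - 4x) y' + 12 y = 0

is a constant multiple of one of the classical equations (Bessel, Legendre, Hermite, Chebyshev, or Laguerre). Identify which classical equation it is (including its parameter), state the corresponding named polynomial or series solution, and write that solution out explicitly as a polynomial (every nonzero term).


All three coefficients share the factor 4; dividing through by 4 gives  x y'' + (1 - x) y' + 3 y = 0.
This matches the Laguerre equation x y'' + (1 - x) y' + n y = 0 with n = 3; the polynomial solution is L_3(x).
With y = sum_k a_k x^k, matching x^k gives (k+1)k a_{k+1} + (k+1) a_{k+1} - k a_k + n a_k = 0, i.e. (k+1)^2 a_{k+1} = (k - n) a_k = (k - 3) a_k. The right side vanishes at k = 3, so the series terminates at degree 3.
Standard normalization L_n(0) = 1 gives a_0 = 1. Work upward with a_{k+1} = (k - 3) a_k / (k+1)^2:
  a_1 = (0 - 3)(1) / 1^2 = -3/1 = -3
  a_2 = (1 - 3)(-3) / 2^2 = 6/4 = 3/2
  a_3 = (2 - 3)(3/2) / 3^2 = (-3/2)/9 = -1/6
Hence L_3(x) = -x^3/6 + 3 x^2/2 - 3 x + 1.

L_3(x); series = -x^3/6 + 3 x^2/2 - 3 x + 1


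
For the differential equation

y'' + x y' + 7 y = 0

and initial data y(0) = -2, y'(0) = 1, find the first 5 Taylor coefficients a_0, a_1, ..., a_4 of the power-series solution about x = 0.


Ansatz: y(x) = sum_{n>=0} a_n x^n, so y'(x) = sum_{n>=1} n a_n x^(n-1) and y''(x) = sum_{n>=2} n(n-1) a_n x^(n-2).
Substitute into P(x) y'' + Q(x) y' + R(x) y = 0 with P(x) = 1, Q(x) = x, R(x) = 7, and match powers of x.
Initial conditions: a_0 = -2, a_1 = 1.
Setting the coefficient of each power of x to zero and solving order by order (substituting the coefficients already found):
  x^0: 2 a_2 + 7 a_0 = 0  ->  2 a_2 = -7 a_0 = 14  ->  a_2 = 7
  x^1: 6 a_3 + 8 a_1 = 0  ->  6 a_3 = -8 a_1 = -8  ->  a_3 = -4/3
  x^2: 12 a_4 + 9 a_2 = 0  ->  12 a_4 = -9 a_2 = -63  ->  a_4 = -21/4
Truncated series: y(x) = -2 + x + 7 x^2 - (4/3) x^3 - (21/4) x^4 + O(x^5).

a_0 = -2; a_1 = 1; a_2 = 7; a_3 = -4/3; a_4 = -21/4


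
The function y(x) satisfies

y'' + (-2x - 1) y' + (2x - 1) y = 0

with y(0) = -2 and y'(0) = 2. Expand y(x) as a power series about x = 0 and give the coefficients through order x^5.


Ansatz: y(x) = sum_{n>=0} a_n x^n, so y'(x) = sum_{n>=1} n a_n x^(n-1) and y''(x) = sum_{n>=2} n(n-1) a_n x^(n-2).
Substitute into P(x) y'' + Q(x) y' + R(x) y = 0 with P(x) = 1, Q(x) = -2x - 1, R(x) = 2x - 1, and match powers of x.
Initial conditions: a_0 = -2, a_1 = 2.
Setting the coefficient of each power of x to zero and solving order by order (substituting the coefficients already found):
  x^0: 2 a_2 - a_1 - a_0 = 0  ->  2 a_2 = a_1 + a_0 = 0  ->  a_2 = 0
  x^1: 6 a_3 - 2 a_2 - 3 a_1 + 2 a_0 = 0  ->  6 a_3 = 2 a_2 + 3 a_1 - 2 a_0 = 10  ->  a_3 = 5/3
  x^2: 12 a_4 - 3 a_3 - 5 a_2 + 2 a_1 = 0  ->  12 a_4 = 3 a_3 + 5 a_2 - 2 a_1 = 1  ->  a_4 = 1/12
  x^3: 20 a_5 - 4 a_4 - 7 a_3 + 2 a_2 = 0  ->  20 a_5 = 4 a_4 + 7 a_3 - 2 a_2 = 12  ->  a_5 = 3/5
Truncated series: y(x) = -2 + 2 x + (5/3) x^3 + (1/12) x^4 + (3/5) x^5 + O(x^6).

a_0 = -2; a_1 = 2; a_2 = 0; a_3 = 5/3; a_4 = 1/12; a_5 = 3/5


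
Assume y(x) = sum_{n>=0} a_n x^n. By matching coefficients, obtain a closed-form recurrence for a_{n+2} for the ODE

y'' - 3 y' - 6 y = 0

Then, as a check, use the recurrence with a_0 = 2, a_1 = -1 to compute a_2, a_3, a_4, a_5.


Substitute y = sum_n a_n x^n.
y''(x) has coefficient (n+2)(n+1) a_{n+2} at x^n;
-3 y'(x) has coefficient -3 (n+1) a_{n+1} at x^n;
-6 y(x) has coefficient -6 a_n at x^n.
Matching x^n: (n+2)(n+1) a_{n+2} - 3 (n+1) a_{n+1} - 6 a_n = 0.
Thus a_{n+2} = [3 (n+1) a_{n+1} + 6 a_n] / ((n+1)(n+2)).

Check with a_0 = 2, a_1 = -1 (apply the recurrence for n = 0, 1, 2, 3): a_0 = 2, a_1 = -1, a_2 = 9/2, a_3 = 7/2, a_4 = 39/8, a_5 = 159/40.

a_(n+2) = [3 (n+1) a_(n+1) + 6 a_n] / ((n+1)(n+2)); check: a_0 = 2, a_1 = -1, a_2 = 9/2, a_3 = 7/2, a_4 = 39/8, a_5 = 159/40


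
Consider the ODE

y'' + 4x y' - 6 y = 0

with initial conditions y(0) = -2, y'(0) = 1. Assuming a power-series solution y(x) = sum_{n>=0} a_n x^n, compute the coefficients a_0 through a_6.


Ansatz: y(x) = sum_{n>=0} a_n x^n, so y'(x) = sum_{n>=1} n a_n x^(n-1) and y''(x) = sum_{n>=2} n(n-1) a_n x^(n-2).
Substitute into P(x) y'' + Q(x) y' + R(x) y = 0 with P(x) = 1, Q(x) = 4x, R(x) = -6, and match powers of x.
Initial conditions: a_0 = -2, a_1 = 1.
Setting the coefficient of each power of x to zero and solving order by order (substituting the coefficients already found):
  x^0: 2 a_2 - 6 a_0 = 0  ->  2 a_2 = 6 a_0 = -12  ->  a_2 = -6
  x^1: 6 a_3 - 2 a_1 = 0  ->  6 a_3 = 2 a_1 = 2  ->  a_3 = 1/3
  x^2: 12 a_4 + 2 a_2 = 0  ->  12 a_4 = -2 a_2 = 12  ->  a_4 = 1
  x^3: 20 a_5 + 6 a_3 = 0  ->  20 a_5 = -6 a_3 = -2  ->  a_5 = -1/10
  x^4: 30 a_6 + 10 a_4 = 0  ->  30 a_6 = -10 a_4 = -10  ->  a_6 = -1/3
Truncated series: y(x) = -2 + x - 6 x^2 + (1/3) x^3 + x^4 - (1/10) x^5 - (1/3) x^6 + O(x^7).

a_0 = -2; a_1 = 1; a_2 = -6; a_3 = 1/3; a_4 = 1; a_5 = -1/10; a_6 = -1/3


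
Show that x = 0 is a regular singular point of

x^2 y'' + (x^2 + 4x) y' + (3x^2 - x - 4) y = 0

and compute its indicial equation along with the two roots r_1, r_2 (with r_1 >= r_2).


Divide by x^2 to reach normal form y'' + P_1(x) y' + P_2(x) y = 0 with P_1(x) = 1 + 4/x and P_2(x) = 3 - 1/x - 4/x^2.
x = 0 is a singular point because the y'-coefficient 1 + 4/x has a pole at x = 0 and the y-coefficient 3 - 1/x - 4/x^2 has a pole at x = 0.
It is a regular singular point because x P_1(x) = p(x) = x + 4 and x^2 P_2(x) = q(x) = 3x^2 - x - 4 are polynomials, hence analytic at x = 0.
p(0) = 4,  q(0) = -4.
Indicial equation: r(r-1) + p(0) r + q(0) = 0, i.e. r^2 + (p(0) - 1) r + q(0) = 0, i.e. r^2 + 3 r - 4 = 0.
Discriminant: (3)^2 - 4(-4) = 25, so r = (-3 ± 5)/2.
Solving: r_1 = 1, r_2 = -4.

indicial: r^2 + 3 r - 4 = 0; roots r_1 = 1, r_2 = -4


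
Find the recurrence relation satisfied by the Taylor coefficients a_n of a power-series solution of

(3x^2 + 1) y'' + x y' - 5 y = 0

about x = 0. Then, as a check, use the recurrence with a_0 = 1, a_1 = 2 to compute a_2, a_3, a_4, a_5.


Substitute y = sum_n a_n x^n.
(1 + 3 x^2) y'' contributes (n+2)(n+1) a_{n+2} + 3 n(n-1) a_n at x^n.
x y'(x) contributes n a_n at x^n.
-5 y(x) contributes -5 a_n at x^n.
Matching x^n: (n+2)(n+1) a_{n+2} + (3 n(n-1) + n - 5) a_n = 0.
Thus a_{n+2} = (-3 n(n-1) - n + 5) / ((n+1)(n+2)) * a_n.

Check with a_0 = 1, a_1 = 2 (apply the recurrence for n = 0, 1, 2, 3): a_0 = 1, a_1 = 2, a_2 = 5/2, a_3 = 4/3, a_4 = -5/8, a_5 = -16/15.

a_(n+2) = (-3 n(n-1) - n + 5) / ((n+1)(n+2)) * a_n; check: a_0 = 1, a_1 = 2, a_2 = 5/2, a_3 = 4/3, a_4 = -5/8, a_5 = -16/15
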